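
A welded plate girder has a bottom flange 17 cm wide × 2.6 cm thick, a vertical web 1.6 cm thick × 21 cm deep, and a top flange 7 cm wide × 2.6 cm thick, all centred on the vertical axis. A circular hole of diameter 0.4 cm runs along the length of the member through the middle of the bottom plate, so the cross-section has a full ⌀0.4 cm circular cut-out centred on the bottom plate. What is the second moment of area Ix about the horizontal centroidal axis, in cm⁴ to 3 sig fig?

Ix ≈ 8970 cm⁴

Split into non-overlapping primitives; take the origin at the lower-left of the bounding box.
Bottom plate: 17 × 2.6, A = 44.2 cm², y = 1.3 cm, Ī = 24.899 cm⁴.
Web plate: 1.6 × 21, A = 33.6 cm², y = 13.1 cm, Ī = 1234.8 cm⁴.
Top plate: 7 × 2.6, A = 18.2 cm², y = 24.9 cm, Ī = 10.253 cm⁴.
Hole (subtracted): ⌀0.4, A = 0.12566 cm², y = 1.3 cm, Ī = 0.0012566 cm⁴.
Centroid: ȳ = ΣA·y / ΣA = 9.9154 cm.
Transfer each piece to the horizontal centroidal axis using Ī + A·d² with d = y − 9.9154:
  bottom plate: d = -8.6154 cm → contributes +3305.7 cm⁴
  web plate: d = 3.1846 cm → contributes +1575.6 cm⁴
  top plate: d = 14.985 cm → contributes +4096.8 cm⁴
  hole: d = -8.6154 cm → contributes −9.3288 cm⁴
Total I = 8968.7 cm⁴.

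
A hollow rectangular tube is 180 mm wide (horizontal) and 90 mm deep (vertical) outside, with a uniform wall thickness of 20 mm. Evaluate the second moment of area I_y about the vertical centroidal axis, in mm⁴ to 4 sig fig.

I_y ≈ 3.231 × 10⁷ mm⁴

Break the section into simple shapes (no overlaps), measuring from the bottom-left corner of the bounding box.
Outer rectangle: 180 × 90, A = 16 200 mm², x = 90 mm, Ī = 43 740 000 mm⁴.
Inner void (subtracted): 140 × 50, A = 7 000 mm², x = 90 mm, Ī = 11 433 333 mm⁴.
By symmetry the centroid is at mid-width, x̄ = 90 mm.
All pieces are centred on the vertical centroidal axis, so I = ΣĪ (holes subtracted) = 32 306 667 mm⁴.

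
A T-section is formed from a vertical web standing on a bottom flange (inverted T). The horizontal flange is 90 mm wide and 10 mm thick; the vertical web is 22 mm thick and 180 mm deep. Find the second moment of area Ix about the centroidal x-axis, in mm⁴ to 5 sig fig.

Ix ≈ 1.7318 × 10⁷ mm⁴

Decompose the section into non-overlapping parts with the origin at the bottom-left of its bounding rectangle.
Flange: 90 × 10, A = 900 mm², y = 5 mm, Ī = 7 500 mm⁴.
Web: 22 × 180, A = 3 960 mm², y = 100 mm, Ī = 10 692 000 mm⁴.
Centroid: ȳ = ΣA·y / ΣA = 82.40741 mm.
Transfer each piece to the centroidal x-axis using Ī + A·d² with d = y − 82.40741:
  flange: d = -77.40741 mm → contributes +5 400 216 mm⁴
  web: d = 17.59259 mm → contributes +11 917 617 mm⁴
Total I = 17 317 833 mm⁴.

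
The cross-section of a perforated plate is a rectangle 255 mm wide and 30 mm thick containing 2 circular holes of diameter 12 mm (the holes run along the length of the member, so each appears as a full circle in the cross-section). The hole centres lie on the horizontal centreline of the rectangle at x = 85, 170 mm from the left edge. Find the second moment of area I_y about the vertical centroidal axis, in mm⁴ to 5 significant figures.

I_y ≈ 4.1043 × 10⁷ mm⁴

Treat the section as a set of non-overlapping primitives; coordinates are from the bounding-box lower-left.
Plate: 255 × 30, A = 7 650 mm², x = 127.5 mm, Ī = 41 453 438 mm⁴.
Hole 1 (subtracted): ⌀12, A = 113.0973 mm², x = 85 mm, Ī = 1017.876 mm⁴.
Hole 2 (subtracted): ⌀12, A = 113.0973 mm², x = 170 mm, Ī = 1017.876 mm⁴.
By symmetry the centroid is at mid-width, x̄ = 127.5 mm.
Transfer each piece to the vertical centroidal axis using Ī + A·d² with d = x − 127.5:
  plate: d = 0 mm → contributes +41 453 438 mm⁴
  hole 1: d = -42.5 mm → contributes −205299.9 mm⁴
  hole 2: d = 42.5 mm → contributes −205299.9 mm⁴
Total I = 41 042 838 mm⁴.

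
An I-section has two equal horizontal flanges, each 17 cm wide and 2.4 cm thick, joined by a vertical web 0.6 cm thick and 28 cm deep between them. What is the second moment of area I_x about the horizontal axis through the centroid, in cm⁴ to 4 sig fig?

I_x ≈ 1.999 × 10⁴ cm⁴

Split into non-overlapping primitives; take the origin at the lower-left of the bounding box.
Bottom flange: 17 × 2.4, A = 40.8 cm², y = 1.2 cm, Ī = 19.584 cm⁴.
Web: 0.6 × 28, A = 16.8 cm², y = 16.4 cm, Ī = 1097.6 cm⁴.
Top flange: 17 × 2.4, A = 40.8 cm², y = 31.6 cm, Ī = 19.584 cm⁴.
By symmetry the centroid is at mid-height, ȳ = 16.4 cm.
Transfer each piece to the horizontal axis through the centroid using Ī + A·d² with d = y − 16.4:
  bottom flange: d = -15.2 cm → contributes +9446.02 cm⁴
  web: d = 0 cm → contributes +1097.6 cm⁴
  top flange: d = 15.2 cm → contributes +9446.02 cm⁴
Total I = 19989.6 cm⁴.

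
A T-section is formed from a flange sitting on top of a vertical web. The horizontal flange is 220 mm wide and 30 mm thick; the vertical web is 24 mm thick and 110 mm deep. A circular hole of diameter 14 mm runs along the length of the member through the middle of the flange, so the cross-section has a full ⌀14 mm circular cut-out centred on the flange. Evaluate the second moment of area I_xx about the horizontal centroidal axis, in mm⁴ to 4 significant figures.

I_xx ≈ 1.233 × 10⁷ mm⁴

Break the section into simple shapes (no overlaps), measuring from the bottom-left corner of the bounding box.
Flange: 220 × 30, A = 6 600 mm², y = 125 mm, Ī = 495 000 mm⁴.
Web: 24 × 110, A = 2 640 mm², y = 55 mm, Ī = 2 662 000 mm⁴.
Hole (subtracted): ⌀14, A = 153.938 mm², y = 125 mm, Ī = 1885.74 mm⁴.
Centroid: ȳ = ΣA·y / ΣA = 104.661 mm.
Transfer each piece to the horizontal centroidal axis using Ī + A·d² with d = y − 104.661:
  flange: d = 20.3388 mm → contributes +3 225 213 mm⁴
  web: d = -49.6612 mm → contributes +9 172 848 mm⁴
  hole: d = 20.3388 mm → contributes −65565.1 mm⁴
Total I = 12 332 496 mm⁴.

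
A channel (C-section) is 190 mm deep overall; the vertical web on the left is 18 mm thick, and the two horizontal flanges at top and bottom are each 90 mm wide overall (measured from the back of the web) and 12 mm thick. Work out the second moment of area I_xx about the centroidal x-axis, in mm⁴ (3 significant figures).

Decompose the section into non-overlapping parts with the origin at the bottom-left of its bounding rectangle.
Web: 18 × 190, A = 3 420 mm², y = 95 mm, Ī = 10 288 500 mm⁴.
Top flange (beyond web): 72 × 12, A = 864 mm², y = 184 mm, Ī = 10 368 mm⁴.
Bottom flange (beyond web): 72 × 12, A = 864 mm², y = 6 mm, Ī = 10 368 mm⁴.
By symmetry the centroid is at mid-height, ȳ = 95 mm.
Transfer each piece to the centroidal x-axis using Ī + A·d² with d = y − 95:
  web: d = 0 mm → contributes +10 288 500 mm⁴
  top flange (beyond web): d = 89 mm → contributes +6 854 112 mm⁴
  bottom flange (beyond web): d = -89 mm → contributes +6 854 112 mm⁴
Total I = 23 996 724 mm⁴.

I_xx ≈ 2.40 × 10⁷ mm⁴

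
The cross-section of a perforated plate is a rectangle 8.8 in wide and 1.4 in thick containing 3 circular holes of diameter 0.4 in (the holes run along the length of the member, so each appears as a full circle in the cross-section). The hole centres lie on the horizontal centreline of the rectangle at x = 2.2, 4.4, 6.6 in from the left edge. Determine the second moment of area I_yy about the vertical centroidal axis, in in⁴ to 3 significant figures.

Decompose the section into non-overlapping parts with the origin at the bottom-left of its bounding rectangle.
Plate: 8.8 × 1.4, A = 12.32 in², x = 4.4 in, Ī = 79.505 in⁴.
Hole 1 (subtracted): ⌀0.4, A = 0.12566 in², x = 2.2 in, Ī = 0.0012566 in⁴.
Hole 2 (subtracted): ⌀0.4, A = 0.12566 in², x = 4.4 in, Ī = 0.0012566 in⁴.
Hole 3 (subtracted): ⌀0.4, A = 0.12566 in², x = 6.6 in, Ī = 0.0012566 in⁴.
By symmetry the centroid is at mid-width, x̄ = 4.4 in.
Transfer each piece to the vertical centroidal axis using Ī + A·d² with d = x − 4.4:
  plate: d = 0 in → contributes +79.505 in⁴
  hole 1: d = -2.2 in → contributes −0.60947 in⁴
  hole 2: d = 0 in → contributes −0.0012566 in⁴
  hole 3: d = 2.2 in → contributes −0.60947 in⁴
Total I = 78.285 in⁴.

I_yy ≈ 78.3 in⁴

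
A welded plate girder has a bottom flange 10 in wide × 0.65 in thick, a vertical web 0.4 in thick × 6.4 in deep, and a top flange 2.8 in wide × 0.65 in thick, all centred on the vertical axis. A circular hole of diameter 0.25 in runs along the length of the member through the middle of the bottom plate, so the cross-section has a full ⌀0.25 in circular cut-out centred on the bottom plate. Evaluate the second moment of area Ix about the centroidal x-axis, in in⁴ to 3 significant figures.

Ix ≈ 87.2 in⁴

Treat the section as a set of non-overlapping primitives; coordinates are from the bounding-box lower-left.
Bottom plate: 10 × 0.65, A = 6.5 in², y = 0.325 in, Ī = 0.22885 in⁴.
Web plate: 0.4 × 6.4, A = 2.56 in², y = 3.85 in, Ī = 8.7381 in⁴.
Top plate: 2.8 × 0.65, A = 1.82 in², y = 7.375 in, Ī = 0.064079 in⁴.
Hole (subtracted): ⌀0.25, A = 0.049087 in², y = 0.325 in, Ī = 0.00019175 in⁴.
Centroid: ȳ = ΣA·y / ΣA = 2.3428 in.
Transfer each piece to the centroidal x-axis using Ī + A·d² with d = y − 2.3428:
  bottom plate: d = -2.0178 in → contributes +26.695 in⁴
  web plate: d = 1.5072 in → contributes +14.553 in⁴
  top plate: d = 5.0322 in → contributes +46.151 in⁴
  hole: d = -2.0178 in → contributes −0.20006 in⁴
Total I = 87.199 in⁴.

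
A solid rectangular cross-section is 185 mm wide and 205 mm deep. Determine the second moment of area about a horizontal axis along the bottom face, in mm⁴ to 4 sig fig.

The section: 185 × 205, A = 37 925 mm², y = 102.5 mm, Ī = 132 816 510 mm⁴.
Transfer it to the bottom edge using Ī + A·d² with d = y − 0:
  the section: d = 102.5 mm → contributes +531 266 042 mm⁴
Total I = 531 266 042 mm⁴.

I_base ≈ 5.313 × 10⁸ mm⁴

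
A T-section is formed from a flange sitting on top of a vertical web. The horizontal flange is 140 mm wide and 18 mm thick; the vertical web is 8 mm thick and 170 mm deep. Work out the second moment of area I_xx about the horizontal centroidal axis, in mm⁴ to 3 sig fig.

Break the section into simple shapes (no overlaps), measuring from the bottom-left corner of the bounding box.
Flange: 140 × 18, A = 2 520 mm², y = 179 mm, Ī = 68 040 mm⁴.
Web: 8 × 170, A = 1 360 mm², y = 85 mm, Ī = 3 275 333 mm⁴.
Centroid: ȳ = ΣA·y / ΣA = 146.05 mm.
Transfer each piece to the horizontal centroidal axis using Ī + A·d² with d = y − 146.05:
  flange: d = 32.948 mm → contributes +2 803 753 mm⁴
  web: d = -61.052 mm → contributes +8 344 450 mm⁴
Total I = 11 148 203 mm⁴.

I_xx ≈ 1.11 × 10⁷ mm⁴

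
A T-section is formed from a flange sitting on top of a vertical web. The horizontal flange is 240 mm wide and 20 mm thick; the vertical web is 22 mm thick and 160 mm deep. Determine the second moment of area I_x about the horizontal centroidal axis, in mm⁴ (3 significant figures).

I_x ≈ 2.41 × 10⁷ mm⁴

Treat the section as a set of non-overlapping primitives; coordinates are from the bounding-box lower-left.
Flange: 240 × 20, A = 4 800 mm², y = 170 mm, Ī = 160 000 mm⁴.
Web: 22 × 160, A = 3 520 mm², y = 80 mm, Ī = 7 509 333 mm⁴.
Centroid: ȳ = ΣA·y / ΣA = 131.92 mm.
Transfer each piece to the horizontal centroidal axis using Ī + A·d² with d = y − 131.92:
  flange: d = 38.077 mm → contributes +7 119 290 mm⁴
  web: d = -51.923 mm → contributes +16 999 274 mm⁴
Total I = 24 118 564 mm⁴.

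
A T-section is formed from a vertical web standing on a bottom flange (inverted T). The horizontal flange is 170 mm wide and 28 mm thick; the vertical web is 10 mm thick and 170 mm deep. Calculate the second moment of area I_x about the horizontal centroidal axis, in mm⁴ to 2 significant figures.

I_x ≈ 1.7 × 10⁷ mm⁴

Treat the section as a set of non-overlapping primitives; coordinates are from the bounding-box lower-left.
Flange: 170 × 28, A = 4 760 mm², y = 14 mm, Ī = 310 987 mm⁴.
Web: 10 × 170, A = 1 700 mm², y = 113 mm, Ī = 4 094 167 mm⁴.
Centroid: ȳ = ΣA·y / ΣA = 40.05 mm.
Transfer each piece to the horizontal centroidal axis using Ī + A·d² with d = y − 40.05:
  flange: d = -26.05 mm → contributes +3 541 787 mm⁴
  web: d = 72.95 mm → contributes +13 140 408 mm⁴
Total I = 16 682 195 mm⁴.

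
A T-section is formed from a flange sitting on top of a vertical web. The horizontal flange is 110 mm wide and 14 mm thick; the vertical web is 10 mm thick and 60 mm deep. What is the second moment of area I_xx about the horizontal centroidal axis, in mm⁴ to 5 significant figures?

I_xx ≈ 7.9625 × 10⁵ mm⁴

Decompose the section into non-overlapping parts with the origin at the bottom-left of its bounding rectangle.
Flange: 110 × 14, A = 1 540 mm², y = 67 mm, Ī = 25153.33 mm⁴.
Web: 10 × 60, A = 600 mm², y = 30 mm, Ī = 180 000 mm⁴.
Centroid: ȳ = ΣA·y / ΣA = 56.62617 mm.
Transfer each piece to the horizontal centroidal axis using Ī + A·d² with d = y − 56.62617:
  flange: d = 10.37383 mm → contributes +190882.6 mm⁴
  web: d = -26.62617 mm → contributes +605371.7 mm⁴
Total I = 796254.3 mm⁴.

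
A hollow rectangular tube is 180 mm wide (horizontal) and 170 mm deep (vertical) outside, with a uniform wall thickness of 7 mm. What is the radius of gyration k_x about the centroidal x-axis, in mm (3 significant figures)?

Split into non-overlapping primitives; take the origin at the lower-left of the bounding box.
Outer rectangle: 180 × 170, A = 30 600 mm², y = 85 mm, Ī = 73 695 000 mm⁴.
Inner void (subtracted): 166 × 156, A = 25 896 mm², y = 85 mm, Ī = 52 517 088 mm⁴.
By symmetry the centroid is at mid-height, ȳ = 85 mm.
All pieces are centred on the centroidal x-axis, so I = ΣĪ (holes subtracted) = 21 177 912 mm⁴.
Radius of gyration: k = √(I/A) = √(21 177 912 / 4 704) = 67.098 mm.

k_x ≈ 67.1 mm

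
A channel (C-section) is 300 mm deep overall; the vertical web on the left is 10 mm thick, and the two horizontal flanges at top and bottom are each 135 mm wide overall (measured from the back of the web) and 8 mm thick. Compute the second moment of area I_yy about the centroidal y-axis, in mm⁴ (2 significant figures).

Break the section into simple shapes (no overlaps), measuring from the bottom-left corner of the bounding box.
Web: 10 × 300, A = 3 000 mm², x = 5 mm, Ī = 25 000 mm⁴.
Top flange (beyond web): 125 × 8, A = 1 000 mm², x = 72.5 mm, Ī = 1 302 083 mm⁴.
Bottom flange (beyond web): 125 × 8, A = 1 000 mm², x = 72.5 mm, Ī = 1 302 083 mm⁴.
Centroid: x̄ = ΣA·x / ΣA = 32 mm.
Transfer each piece to the centroidal y-axis using Ī + A·d² with d = x − 32:
  web: d = -27 mm → contributes +2 212 000 mm⁴
  top flange (beyond web): d = 40.5 mm → contributes +2 942 333 mm⁴
  bottom flange (beyond web): d = 40.5 mm → contributes +2 942 333 mm⁴
Total I = 8 096 667 mm⁴.

I_yy ≈ 8.1 × 10⁶ mm⁴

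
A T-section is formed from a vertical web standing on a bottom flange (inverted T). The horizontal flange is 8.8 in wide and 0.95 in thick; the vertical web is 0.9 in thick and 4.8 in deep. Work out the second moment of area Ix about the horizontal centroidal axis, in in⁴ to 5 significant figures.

Break the section into simple shapes (no overlaps), measuring from the bottom-left corner of the bounding box.
Flange: 8.8 × 0.95, A = 8.36 in², y = 0.475 in, Ī = 0.6287417 in⁴.
Web: 0.9 × 4.8, A = 4.32 in², y = 3.35 in, Ī = 8.2944 in⁴.
Centroid: ȳ = ΣA·y / ΣA = 1.454495 in.
Transfer each piece to the horizontal centroidal axis using Ī + A·d² with d = y − 1.454495:
  flange: d = -0.9794953 in → contributes +8.649417 in⁴
  web: d = 1.895505 in → contributes +23.81589 in⁴
Total I = 32.46531 in⁴.

Ix ≈ 32.465 in⁴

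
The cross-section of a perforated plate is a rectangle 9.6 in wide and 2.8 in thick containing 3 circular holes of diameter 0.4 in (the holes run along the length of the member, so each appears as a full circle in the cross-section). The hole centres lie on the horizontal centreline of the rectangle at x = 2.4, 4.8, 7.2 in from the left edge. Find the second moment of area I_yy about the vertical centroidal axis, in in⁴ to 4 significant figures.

I_yy ≈ 205.0 in⁴

Treat the section as a set of non-overlapping primitives; coordinates are from the bounding-box lower-left.
Plate: 9.6 × 2.8, A = 26.88 in², x = 4.8 in, Ī = 206.438 in⁴.
Hole 1 (subtracted): ⌀0.4, A = 0.125664 in², x = 2.4 in, Ī = 0.00125664 in⁴.
Hole 2 (subtracted): ⌀0.4, A = 0.125664 in², x = 4.8 in, Ī = 0.00125664 in⁴.
Hole 3 (subtracted): ⌀0.4, A = 0.125664 in², x = 7.2 in, Ī = 0.00125664 in⁴.
By symmetry the centroid is at mid-width, x̄ = 4.8 in.
Transfer each piece to the vertical centroidal axis using Ī + A·d² with d = x − 4.8:
  plate: d = 0 in → contributes +206.438 in⁴
  hole 1: d = -2.4 in → contributes −0.72508 in⁴
  hole 2: d = 0 in → contributes −0.00125664 in⁴
  hole 3: d = 2.4 in → contributes −0.72508 in⁴
Total I = 204.987 in⁴.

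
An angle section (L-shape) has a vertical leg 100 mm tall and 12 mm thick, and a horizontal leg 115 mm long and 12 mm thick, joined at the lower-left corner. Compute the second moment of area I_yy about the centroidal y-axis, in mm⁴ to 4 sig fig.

I_yy ≈ 3.120 × 10⁶ mm⁴

Split into non-overlapping primitives; take the origin at the lower-left of the bounding box.
Vertical leg: 12 × 100, A = 1 200 mm², x = 6 mm, Ī = 14 400 mm⁴.
Horizontal leg (remainder): 103 × 12, A = 1 236 mm², x = 63.5 mm, Ī = 1 092 727 mm⁴.
Centroid: x̄ = ΣA·x / ΣA = 35.1749 mm.
Transfer each piece to the centroidal y-axis using Ī + A·d² with d = x − 35.1749:
  vertical leg: d = -29.1749 mm → contributes +1 035 808 mm⁴
  horizontal leg (remainder): d = 28.3251 mm → contributes +2 084 385 mm⁴
Total I = 3 120 194 mm⁴.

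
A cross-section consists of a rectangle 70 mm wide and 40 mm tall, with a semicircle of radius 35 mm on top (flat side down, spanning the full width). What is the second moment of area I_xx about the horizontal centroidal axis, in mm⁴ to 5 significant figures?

I_xx ≈ 1.9235 × 10⁶ mm⁴

Break the section into simple shapes (no overlaps), measuring from the bottom-left corner of the bounding box.
Rectangular body: 70 × 40, A = 2 800 mm², y = 20 mm, Ī = 373333.3 mm⁴.
Semicircular cap: semicircle r = 35, A = 1924.226 mm², y = 54.85446 mm, Ī = 164 704 mm⁴.
Centroid: ȳ = ΣA·y / ΣA = 34.19658 mm.
Transfer each piece to the horizontal centroidal axis using Ī + A·d² with d = y − 34.19658:
  rectangular body: d = -14.19658 mm → contributes +937653.4 mm⁴
  semicircular cap: d = 20.65788 mm → contributes +985863.6 mm⁴
Total I = 1 923 517 mm⁴.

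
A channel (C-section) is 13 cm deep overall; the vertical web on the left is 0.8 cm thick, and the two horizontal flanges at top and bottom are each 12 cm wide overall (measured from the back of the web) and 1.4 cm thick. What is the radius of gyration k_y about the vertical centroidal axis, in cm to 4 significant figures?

Break the section into simple shapes (no overlaps), measuring from the bottom-left corner of the bounding box.
Web: 0.8 × 13, A = 10.4 cm², x = 0.4 cm, Ī = 0.554667 cm⁴.
Top flange (beyond web): 11.2 × 1.4, A = 15.68 cm², x = 6.4 cm, Ī = 163.908 cm⁴.
Bottom flange (beyond web): 11.2 × 1.4, A = 15.68 cm², x = 6.4 cm, Ī = 163.908 cm⁴.
Centroid: x̄ = ΣA·x / ΣA = 4.90575 cm.
Transfer each piece to the vertical centroidal axis using Ī + A·d² with d = x − 4.90575:
  web: d = -4.50575 cm → contributes +211.693 cm⁴
  top flange (beyond web): d = 1.49425 cm → contributes +198.918 cm⁴
  bottom flange (beyond web): d = 1.49425 cm → contributes +198.918 cm⁴
Total I = 609.53 cm⁴.
Radius of gyration: k = √(I/A) = √(609.53 / 41.76) = 3.82047 cm.

k_y ≈ 3.820 cm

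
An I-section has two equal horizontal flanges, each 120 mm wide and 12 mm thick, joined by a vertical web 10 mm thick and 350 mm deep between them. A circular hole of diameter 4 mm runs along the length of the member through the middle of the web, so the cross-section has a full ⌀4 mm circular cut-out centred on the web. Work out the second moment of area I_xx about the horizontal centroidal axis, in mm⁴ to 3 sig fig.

Break the section into simple shapes (no overlaps), measuring from the bottom-left corner of the bounding box.
Bottom flange: 120 × 12, A = 1 440 mm², y = 6 mm, Ī = 17 280 mm⁴.
Web: 10 × 350, A = 3 500 mm², y = 187 mm, Ī = 35 729 167 mm⁴.
Top flange: 120 × 12, A = 1 440 mm², y = 368 mm, Ī = 17 280 mm⁴.
Hole (subtracted): ⌀4, A = 12.566 mm², y = 187 mm, Ī = 12.566 mm⁴.
By symmetry the centroid is at mid-height, ȳ = 187 mm.
Transfer each piece to the horizontal centroidal axis using Ī + A·d² with d = y − 187:
  bottom flange: d = -181 mm → contributes +47 193 120 mm⁴
  web: d = 0 mm → contributes +35 729 167 mm⁴
  top flange: d = 181 mm → contributes +47 193 120 mm⁴
  hole: d = 0 mm → contributes −12.566 mm⁴
Total I = 130 115 394 mm⁴.

I_xx ≈ 1.30 × 10⁸ mm⁴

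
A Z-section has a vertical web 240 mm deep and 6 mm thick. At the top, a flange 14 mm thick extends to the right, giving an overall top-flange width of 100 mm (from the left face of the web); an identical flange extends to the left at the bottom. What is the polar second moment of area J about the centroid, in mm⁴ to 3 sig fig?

Decompose the section into non-overlapping parts with the origin at the bottom-left of its bounding rectangle.
Web: 6 × 240, A = 1 440 mm², y = 120 mm, Ī = 6 912 000 mm⁴.
Top flange (beyond web): 94 × 14, A = 1 316 mm², y = 233 mm, Ī = 21 495 mm⁴.
Bottom flange (beyond web): 94 × 14, A = 1 316 mm², y = 7 mm, Ī = 21 495 mm⁴.
Centroid: ȳ = ΣA·y / ΣA = 120 mm.
Transfer each piece to the centroidal x-axis using Ī + A·d² with d = y − 120:
  web: d = 0 mm → contributes +6 912 000 mm⁴
  top flange (beyond web): d = 113 mm → contributes +16 825 499 mm⁴
  bottom flange (beyond web): d = -113 mm → contributes +16 825 499 mm⁴
Total I = 40 562 997 mm⁴.
For the y-axis: x̄ = 97 mm.
Repeating about the centroidal y-axis gives I_y = 8 522 349 mm⁴.
Polar second moment: J = I_x + I_y = 49 085 347 mm⁴.

J ≈ 4.91 × 10⁷ mm⁴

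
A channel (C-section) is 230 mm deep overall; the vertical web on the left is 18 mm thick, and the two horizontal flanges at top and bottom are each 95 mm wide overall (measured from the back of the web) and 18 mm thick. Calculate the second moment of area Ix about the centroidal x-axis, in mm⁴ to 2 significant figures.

Decompose the section into non-overlapping parts with the origin at the bottom-left of its bounding rectangle.
Web: 18 × 230, A = 4 140 mm², y = 115 mm, Ī = 18 250 500 mm⁴.
Top flange (beyond web): 77 × 18, A = 1 386 mm², y = 221 mm, Ī = 37 422 mm⁴.
Bottom flange (beyond web): 77 × 18, A = 1 386 mm², y = 9 mm, Ī = 37 422 mm⁴.
By symmetry the centroid is at mid-height, ȳ = 115 mm.
Transfer each piece to the centroidal x-axis using Ī + A·d² with d = y − 115:
  web: d = 0 mm → contributes +18 250 500 mm⁴
  top flange (beyond web): d = 106 mm → contributes +15 610 518 mm⁴
  bottom flange (beyond web): d = -106 mm → contributes +15 610 518 mm⁴
Total I = 49 471 536 mm⁴.

Ix ≈ 4.9 × 10⁷ mm⁴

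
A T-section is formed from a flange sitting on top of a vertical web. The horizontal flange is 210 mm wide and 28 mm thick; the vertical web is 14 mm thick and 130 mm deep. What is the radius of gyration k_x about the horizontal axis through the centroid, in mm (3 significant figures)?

k_x ≈ 38.8 mm

Break the section into simple shapes (no overlaps), measuring from the bottom-left corner of the bounding box.
Flange: 210 × 28, A = 5 880 mm², y = 144 mm, Ī = 384 160 mm⁴.
Web: 14 × 130, A = 1 820 mm², y = 65 mm, Ī = 2 563 167 mm⁴.
Centroid: ȳ = ΣA·y / ΣA = 125.33 mm.
Transfer each piece to the horizontal axis through the centroid using Ī + A·d² with d = y − 125.33:
  flange: d = 18.673 mm → contributes +2 434 344 mm⁴
  web: d = -60.327 mm → contributes +9 186 838 mm⁴
Total I = 11 621 182 mm⁴.
Radius of gyration: k = √(I/A) = √(11 621 182 / 7 700) = 38.849 mm.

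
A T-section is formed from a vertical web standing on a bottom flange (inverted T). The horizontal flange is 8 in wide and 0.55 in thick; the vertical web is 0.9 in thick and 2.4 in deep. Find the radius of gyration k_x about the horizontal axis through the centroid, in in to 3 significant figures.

k_x ≈ 0.810 in

Break the section into simple shapes (no overlaps), measuring from the bottom-left corner of the bounding box.
Flange: 8 × 0.55, A = 4.4 in², y = 0.275 in, Ī = 0.11092 in⁴.
Web: 0.9 × 2.4, A = 2.16 in², y = 1.75 in, Ī = 1.0368 in⁴.
Centroid: ȳ = ΣA·y / ΣA = 0.76067 in.
Transfer each piece to the horizontal axis through the centroid using Ī + A·d² with d = y − 0.76067:
  flange: d = -0.48567 in → contributes +1.1488 in⁴
  web: d = 0.98933 in → contributes +3.1509 in⁴
Total I = 4.2997 in⁴.
Radius of gyration: k = √(I/A) = √(4.2997 / 6.56) = 0.8096 in.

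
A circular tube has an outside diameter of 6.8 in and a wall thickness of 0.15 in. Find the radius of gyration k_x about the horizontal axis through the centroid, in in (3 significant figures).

k_x ≈ 2.35 in

Split into non-overlapping primitives; take the origin at the lower-left of the bounding box.
Outer circle: ⌀6.8, A = 36.317 in², y = 3.4 in, Ī = 104.96 in⁴.
Bore (subtracted): ⌀6.5, A = 33.183 in², y = 3.4 in, Ī = 87.624 in⁴.
By symmetry the centroid is at mid-height, ȳ = 3.4 in.
All pieces are centred on the horizontal axis through the centroid, so I = ΣĪ (holes subtracted) = 17.332 in⁴.
Radius of gyration: k = √(I/A) = √(17.332 / 3.1337) = 2.3517 in.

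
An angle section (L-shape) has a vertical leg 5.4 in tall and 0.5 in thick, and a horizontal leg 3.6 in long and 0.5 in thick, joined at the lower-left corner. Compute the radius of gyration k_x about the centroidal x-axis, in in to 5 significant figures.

Decompose the section into non-overlapping parts with the origin at the bottom-left of its bounding rectangle.
Vertical leg: 0.5 × 5.4, A = 2.7 in², y = 2.7 in, Ī = 6.561 in⁴.
Horizontal leg (remainder): 3.1 × 0.5, A = 1.55 in², y = 0.25 in, Ī = 0.03229167 in⁴.
Centroid: ȳ = ΣA·y / ΣA = 1.806471 in.
Transfer each piece to the centroidal x-axis using Ī + A·d² with d = y − 1.806471:
  vertical leg: d = 0.8935294 in → contributes +8.716666 in⁴
  horizontal leg (remainder): d = -1.556471 in → contributes +3.787323 in⁴
Total I = 12.50399 in⁴.
Radius of gyration: k = √(I/A) = √(12.50399 / 4.25) = 1.715259 in.

k_x ≈ 1.7153 in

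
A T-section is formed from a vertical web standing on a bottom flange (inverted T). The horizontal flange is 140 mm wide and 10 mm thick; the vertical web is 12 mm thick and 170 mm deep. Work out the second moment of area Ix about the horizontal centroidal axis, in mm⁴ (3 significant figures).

Break the section into simple shapes (no overlaps), measuring from the bottom-left corner of the bounding box.
Flange: 140 × 10, A = 1 400 mm², y = 5 mm, Ī = 11 667 mm⁴.
Web: 12 × 170, A = 2 040 mm², y = 95 mm, Ī = 4 913 000 mm⁴.
Centroid: ȳ = ΣA·y / ΣA = 58.372 mm.
Transfer each piece to the horizontal centroidal axis using Ī + A·d² with d = y − 58.372:
  flange: d = -53.372 mm → contributes +3 999 679 mm⁴
  web: d = 36.628 mm → contributes +7 649 871 mm⁴
Total I = 11 649 550 mm⁴.

Ix ≈ 1.16 × 10⁷ mm⁴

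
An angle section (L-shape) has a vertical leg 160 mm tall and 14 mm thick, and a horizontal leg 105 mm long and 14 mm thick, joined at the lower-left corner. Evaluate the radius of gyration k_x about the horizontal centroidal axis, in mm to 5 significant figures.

Decompose the section into non-overlapping parts with the origin at the bottom-left of its bounding rectangle.
Vertical leg: 14 × 160, A = 2 240 mm², y = 80 mm, Ī = 4 778 667 mm⁴.
Horizontal leg (remainder): 91 × 14, A = 1 274 mm², y = 7 mm, Ī = 20808.67 mm⁴.
Centroid: ȳ = ΣA·y / ΣA = 53.53386 mm.
Transfer each piece to the horizontal centroidal axis using Ī + A·d² with d = y − 53.53386:
  vertical leg: d = 26.46614 mm → contributes +6 347 689 mm⁴
  horizontal leg (remainder): d = -46.53386 mm → contributes +2 779 529 mm⁴
Total I = 9 127 218 mm⁴.
Radius of gyration: k = √(I/A) = √(9 127 218 / 3 514) = 50.96457 mm.

k_x ≈ 50.965 mm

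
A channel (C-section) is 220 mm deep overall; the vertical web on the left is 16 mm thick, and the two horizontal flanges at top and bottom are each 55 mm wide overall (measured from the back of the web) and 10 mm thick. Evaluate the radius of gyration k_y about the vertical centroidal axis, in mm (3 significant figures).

Treat the section as a set of non-overlapping primitives; coordinates are from the bounding-box lower-left.
Web: 16 × 220, A = 3 520 mm², x = 8 mm, Ī = 75 093 mm⁴.
Top flange (beyond web): 39 × 10, A = 390 mm², x = 35.5 mm, Ī = 49 433 mm⁴.
Bottom flange (beyond web): 39 × 10, A = 390 mm², x = 35.5 mm, Ī = 49 433 mm⁴.
Centroid: x̄ = ΣA·x / ΣA = 12.988 mm.
Transfer each piece to the vertical centroidal axis using Ī + A·d² with d = x − 12.988:
  web: d = -4.9884 mm → contributes +162 685 mm⁴
  top flange (beyond web): d = 22.512 mm → contributes +247 074 mm⁴
  bottom flange (beyond web): d = 22.512 mm → contributes +247 074 mm⁴
Total I = 656 833 mm⁴.
Radius of gyration: k = √(I/A) = √(656 833 / 4 300) = 12.359 mm.

k_y ≈ 12.4 mm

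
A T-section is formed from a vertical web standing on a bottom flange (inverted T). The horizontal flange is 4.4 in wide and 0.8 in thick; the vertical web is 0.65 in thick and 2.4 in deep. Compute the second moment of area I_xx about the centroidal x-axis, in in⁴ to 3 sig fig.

I_xx ≈ 3.70 in⁴

Decompose the section into non-overlapping parts with the origin at the bottom-left of its bounding rectangle.
Flange: 4.4 × 0.8, A = 3.52 in², y = 0.4 in, Ī = 0.18773 in⁴.
Web: 0.65 × 2.4, A = 1.56 in², y = 2 in, Ī = 0.7488 in⁴.
Centroid: ȳ = ΣA·y / ΣA = 0.89134 in.
Transfer each piece to the centroidal x-axis using Ī + A·d² with d = y − 0.89134:
  flange: d = -0.49134 in → contributes +1.0375 in⁴
  web: d = 1.1087 in → contributes +2.6662 in⁴
Total I = 3.7038 in⁴.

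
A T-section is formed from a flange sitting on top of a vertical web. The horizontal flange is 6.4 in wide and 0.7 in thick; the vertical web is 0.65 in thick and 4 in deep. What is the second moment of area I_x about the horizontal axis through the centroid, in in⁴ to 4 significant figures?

Decompose the section into non-overlapping parts with the origin at the bottom-left of its bounding rectangle.
Flange: 6.4 × 0.7, A = 4.48 in², y = 4.35 in, Ī = 0.182933 in⁴.
Web: 0.65 × 4, A = 2.6 in², y = 2 in, Ī = 3.46667 in⁴.
Centroid: ȳ = ΣA·y / ΣA = 3.48701 in.
Transfer each piece to the horizontal axis through the centroid using Ī + A·d² with d = y − 3.48701:
  flange: d = 0.862994 in → contributes +3.51945 in⁴
  web: d = -1.48701 in → contributes +9.21575 in⁴
Total I = 12.7352 in⁴.

I_x ≈ 12.74 in⁴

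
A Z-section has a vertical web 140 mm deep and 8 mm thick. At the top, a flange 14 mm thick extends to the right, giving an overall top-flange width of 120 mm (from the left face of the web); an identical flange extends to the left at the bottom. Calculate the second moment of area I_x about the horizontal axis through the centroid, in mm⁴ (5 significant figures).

I_x ≈ 1.4327 × 10⁷ mm⁴

Decompose the section into non-overlapping parts with the origin at the bottom-left of its bounding rectangle.
Web: 8 × 140, A = 1 120 mm², y = 70 mm, Ī = 1 829 333 mm⁴.
Top flange (beyond web): 112 × 14, A = 1 568 mm², y = 133 mm, Ī = 25610.67 mm⁴.
Bottom flange (beyond web): 112 × 14, A = 1 568 mm², y = 7 mm, Ī = 25610.67 mm⁴.
Centroid: ȳ = ΣA·y / ΣA = 70 mm.
Transfer each piece to the horizontal axis through the centroid using Ī + A·d² with d = y − 70:
  web: d = 0 mm → contributes +1 829 333 mm⁴
  top flange (beyond web): d = 63 mm → contributes +6 249 003 mm⁴
  bottom flange (beyond web): d = -63 mm → contributes +6 249 003 mm⁴
Total I = 14 327 339 mm⁴.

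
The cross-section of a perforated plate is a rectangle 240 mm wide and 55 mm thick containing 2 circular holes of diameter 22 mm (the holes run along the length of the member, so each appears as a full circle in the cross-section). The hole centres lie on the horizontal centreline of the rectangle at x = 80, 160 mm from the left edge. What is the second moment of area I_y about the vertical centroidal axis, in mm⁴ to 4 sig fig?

Break the section into simple shapes (no overlaps), measuring from the bottom-left corner of the bounding box.
Plate: 240 × 55, A = 13 200 mm², x = 120 mm, Ī = 63 360 000 mm⁴.
Hole 1 (subtracted): ⌀22, A = 380.133 mm², x = 80 mm, Ī = 11 499 mm⁴.
Hole 2 (subtracted): ⌀22, A = 380.133 mm², x = 160 mm, Ī = 11 499 mm⁴.
By symmetry the centroid is at mid-width, x̄ = 120 mm.
Transfer each piece to the vertical centroidal axis using Ī + A·d² with d = x − 120:
  plate: d = 0 mm → contributes +63 360 000 mm⁴
  hole 1: d = -40 mm → contributes −619 711 mm⁴
  hole 2: d = 40 mm → contributes −619 711 mm⁴
Total I = 62 120 577 mm⁴.

I_y ≈ 6.212 × 10⁷ mm⁴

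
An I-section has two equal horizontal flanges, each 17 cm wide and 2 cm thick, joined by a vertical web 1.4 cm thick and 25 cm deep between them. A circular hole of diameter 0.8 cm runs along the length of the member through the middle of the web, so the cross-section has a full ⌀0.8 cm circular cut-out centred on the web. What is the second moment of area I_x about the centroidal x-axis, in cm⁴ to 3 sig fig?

I_x ≈ 1.42 × 10⁴ cm⁴

Treat the section as a set of non-overlapping primitives; coordinates are from the bounding-box lower-left.
Bottom flange: 17 × 2, A = 34 cm², y = 1 cm, Ī = 11.333 cm⁴.
Web: 1.4 × 25, A = 35 cm², y = 14.5 cm, Ī = 1822.9 cm⁴.
Top flange: 17 × 2, A = 34 cm², y = 28 cm, Ī = 11.333 cm⁴.
Hole (subtracted): ⌀0.8, A = 0.50265 cm², y = 14.5 cm, Ī = 0.020106 cm⁴.
By symmetry the centroid is at mid-height, ȳ = 14.5 cm.
Transfer each piece to the centroidal x-axis using Ī + A·d² with d = y − 14.5:
  bottom flange: d = -13.5 cm → contributes +6207.8 cm⁴
  web: d = 0 cm → contributes +1822.9 cm⁴
  top flange: d = 13.5 cm → contributes +6207.8 cm⁴
  hole: d = 0 cm → contributes −0.020106 cm⁴
Total I = 14 239 cm⁴.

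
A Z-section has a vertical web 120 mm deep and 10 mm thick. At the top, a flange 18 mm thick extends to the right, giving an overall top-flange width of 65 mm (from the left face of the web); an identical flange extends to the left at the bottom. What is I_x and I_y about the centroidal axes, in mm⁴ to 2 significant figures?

Break the section into simple shapes (no overlaps), measuring from the bottom-left corner of the bounding box.
Web: 10 × 120, A = 1 200 mm², y = 60 mm, Ī = 1 440 000 mm⁴.
Top flange (beyond web): 55 × 18, A = 990 mm², y = 111 mm, Ī = 26 730 mm⁴.
Bottom flange (beyond web): 55 × 18, A = 990 mm², y = 9 mm, Ī = 26 730 mm⁴.
Centroid: ȳ = ΣA·y / ΣA = 60 mm.
Transfer each piece to the centroidal x-axis using Ī + A·d² with d = y − 60:
  web: d = 0 mm → contributes +1 440 000 mm⁴
  top flange (beyond web): d = 51 mm → contributes +2 601 720 mm⁴
  bottom flange (beyond web): d = -51 mm → contributes +2 601 720 mm⁴
Total I = 6 643 440 mm⁴.
For the y-axis: x̄ = 60 mm.
Repeating about the centroidal y-axis gives I_y = 2 600 500 mm⁴.

I_x ≈ 6.6 × 10⁶ mm⁴, I_y ≈ 2.6 × 10⁶ mm⁴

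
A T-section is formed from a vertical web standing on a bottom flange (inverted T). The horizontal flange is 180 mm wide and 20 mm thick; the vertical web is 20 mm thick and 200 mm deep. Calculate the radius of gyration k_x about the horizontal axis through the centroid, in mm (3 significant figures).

Decompose the section into non-overlapping parts with the origin at the bottom-left of its bounding rectangle.
Flange: 180 × 20, A = 3 600 mm², y = 10 mm, Ī = 120 000 mm⁴.
Web: 20 × 200, A = 4 000 mm², y = 120 mm, Ī = 13 333 333 mm⁴.
Centroid: ȳ = ΣA·y / ΣA = 67.895 mm.
Transfer each piece to the horizontal axis through the centroid using Ī + A·d² with d = y − 67.895:
  flange: d = -57.895 mm → contributes +12 186 482 mm⁴
  web: d = 52.105 mm → contributes +24 193 167 mm⁴
Total I = 36 379 649 mm⁴.
Radius of gyration: k = √(I/A) = √(36 379 649 / 7 600) = 69.187 mm.

k_x ≈ 69.2 mm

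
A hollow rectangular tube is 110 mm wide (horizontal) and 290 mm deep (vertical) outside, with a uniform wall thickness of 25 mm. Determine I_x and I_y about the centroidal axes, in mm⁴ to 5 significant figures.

I_x ≈ 1.5445 × 10⁸ mm⁴, I_y ≈ 2.7846 × 10⁷ mm⁴

Split into non-overlapping primitives; take the origin at the lower-left of the bounding box.
Outer rectangle: 110 × 290, A = 31 900 mm², y = 145 mm, Ī = 223 565 833 mm⁴.
Inner void (subtracted): 60 × 240, A = 14 400 mm², y = 145 mm, Ī = 69 120 000 mm⁴.
By symmetry the centroid is at mid-height, ȳ = 145 mm.
All pieces are centred on the centroidal x-axis, so I = ΣĪ (holes subtracted) = 154 445 833 mm⁴.
Repeating about the centroidal y-axis gives I_y = 27 845 833 mm⁴.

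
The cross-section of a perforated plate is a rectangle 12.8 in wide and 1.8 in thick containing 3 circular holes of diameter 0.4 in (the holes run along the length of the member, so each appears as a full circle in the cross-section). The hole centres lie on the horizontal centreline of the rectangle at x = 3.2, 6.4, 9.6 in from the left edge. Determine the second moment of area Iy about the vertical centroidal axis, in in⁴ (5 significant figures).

Iy ≈ 312.00 in⁴

Break the section into simple shapes (no overlaps), measuring from the bottom-left corner of the bounding box.
Plate: 12.8 × 1.8, A = 23.04 in², x = 6.4 in, Ī = 314.5728 in⁴.
Hole 1 (subtracted): ⌀0.4, A = 0.1256637 in², x = 3.2 in, Ī = 0.001256637 in⁴.
Hole 2 (subtracted): ⌀0.4, A = 0.1256637 in², x = 6.4 in, Ī = 0.001256637 in⁴.
Hole 3 (subtracted): ⌀0.4, A = 0.1256637 in², x = 9.6 in, Ī = 0.001256637 in⁴.
By symmetry the centroid is at mid-width, x̄ = 6.4 in.
Transfer each piece to the vertical centroidal axis using Ī + A·d² with d = x − 6.4:
  plate: d = 0 in → contributes +314.5728 in⁴
  hole 1: d = -3.2 in → contributes −1.288053 in⁴
  hole 2: d = 0 in → contributes −0.001256637 in⁴
  hole 3: d = 3.2 in → contributes −1.288053 in⁴
Total I = 311.9954 in⁴.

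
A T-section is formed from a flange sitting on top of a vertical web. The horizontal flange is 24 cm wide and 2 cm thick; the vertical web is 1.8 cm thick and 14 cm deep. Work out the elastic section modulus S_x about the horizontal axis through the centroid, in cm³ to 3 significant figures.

Break the section into simple shapes (no overlaps), measuring from the bottom-left corner of the bounding box.
Flange: 24 × 2, A = 48 cm², y = 15 cm, Ī = 16 cm⁴.
Web: 1.8 × 14, A = 25.2 cm², y = 7 cm, Ī = 411.6 cm⁴.
Centroid: ȳ = ΣA·y / ΣA = 12.246 cm.
Transfer each piece to the horizontal axis through the centroid using Ī + A·d² with d = y − 12.246:
  flange: d = 2.7541 cm → contributes +380.08 cm⁴
  web: d = -5.2459 cm → contributes +1105.1 cm⁴
Total I = 1485.2 cm⁴.
Extreme fibre distance c = 12.246 cm; S = I/c = 121.28 cm³.

S_x ≈ 121 cm³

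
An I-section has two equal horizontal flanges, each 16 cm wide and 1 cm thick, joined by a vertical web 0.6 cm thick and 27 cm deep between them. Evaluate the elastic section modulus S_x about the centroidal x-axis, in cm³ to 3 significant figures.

Decompose the section into non-overlapping parts with the origin at the bottom-left of its bounding rectangle.
Bottom flange: 16 × 1, A = 16 cm², y = 0.5 cm, Ī = 1.3333 cm⁴.
Web: 0.6 × 27, A = 16.2 cm², y = 14.5 cm, Ī = 984.15 cm⁴.
Top flange: 16 × 1, A = 16 cm², y = 28.5 cm, Ī = 1.3333 cm⁴.
By symmetry the centroid is at mid-height, ȳ = 14.5 cm.
Transfer each piece to the centroidal x-axis using Ī + A·d² with d = y − 14.5:
  bottom flange: d = -14 cm → contributes +3137.3 cm⁴
  web: d = 0 cm → contributes +984.15 cm⁴
  top flange: d = 14 cm → contributes +3137.3 cm⁴
Total I = 7258.8 cm⁴.
Extreme fibre distance c = 14.5 cm; S = I/c = 500.61 cm³.

S_x ≈ 501 cm³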